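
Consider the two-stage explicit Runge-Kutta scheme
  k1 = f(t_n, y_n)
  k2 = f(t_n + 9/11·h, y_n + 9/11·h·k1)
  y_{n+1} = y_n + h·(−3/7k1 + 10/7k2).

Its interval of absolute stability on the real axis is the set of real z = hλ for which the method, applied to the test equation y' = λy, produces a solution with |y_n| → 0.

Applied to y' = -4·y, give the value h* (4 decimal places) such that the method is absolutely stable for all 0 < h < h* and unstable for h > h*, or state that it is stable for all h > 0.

(-0.8556,0); λ=-4 ⇒ h* = (77/90)/4 = 0.2139.

Test eqn y'=λy, z=hλ:
  k1=λy_n ⇒ h·k1=z·y_n;  k2=λ(1+9/11z)y_n ⇒ h·k2=z(1+9/11z)y_n
  y_{n+1}/y_n = 1 − 3/7z + 10/7z(1+9/11z) = 1 + z + 90/77z²
  Hence R(z) = 1 + z + 90/77z².

Need |R(x)|<1, x<0.
x=-0.66: |R|=0.8491
R=1: x+90/77x²=0 ⇒ x=−77/90=-0.8556; min R=1−1/(4·90/77)=0.7861>−1
Confirm numerically:
  x=-0.752: |R|=0.90898 <1
  x=-0.580: |R|=0.81319 <1
  x=-0.409: |R|=0.78652 <1
  x=-0.344: |R|=0.79431 <1
  x=-1.441: |R|=1.98606 >1
  x=-1.087: |R|=1.29405 >1
Interval (-0.8556, 0).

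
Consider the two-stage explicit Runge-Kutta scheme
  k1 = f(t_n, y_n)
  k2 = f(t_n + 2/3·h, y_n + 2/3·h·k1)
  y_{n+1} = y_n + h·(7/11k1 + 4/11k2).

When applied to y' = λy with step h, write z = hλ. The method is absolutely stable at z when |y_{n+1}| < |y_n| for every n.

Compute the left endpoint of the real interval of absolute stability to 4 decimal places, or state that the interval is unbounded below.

With y'=λy (z=hλ):
  k1=λy_n ⇒ h·k1=z·y_n;  k2=λ(1+2/3z)y_n ⇒ h·k2=z(1+2/3z)y_n
  y_{n+1}/y_n = 1 + 7/11z + 4/11z(1+2/3z) = 1 + z + 8/33z²
  ⇒ R(z) = 1 + z + 8/33z².

Find x<0 with |R(x)|<1.
x=-1.37: |R|=0.0850
R=1: x+8/33x²=0 ⇒ x=−33/8=-4.1250; min R=1−1/(4·8/33)=-0.0312>−1
Confirm numerically:
  x=-3.929: |R|=0.81331 <1
  x=-3.004: |R|=0.18364 <1
  x=-2.892: |R|=0.13555 <1
  x=-4.677: |R|=1.62587 >1
  x=-4.549: |R|=1.46758 >1
Interval (-4.1250, 0).

z* = -4.1250.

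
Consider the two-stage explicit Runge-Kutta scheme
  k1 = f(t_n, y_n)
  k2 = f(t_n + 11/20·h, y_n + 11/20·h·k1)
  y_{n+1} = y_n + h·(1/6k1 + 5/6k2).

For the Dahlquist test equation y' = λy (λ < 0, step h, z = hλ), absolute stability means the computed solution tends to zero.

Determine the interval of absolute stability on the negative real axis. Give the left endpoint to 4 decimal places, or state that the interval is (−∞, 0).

(-2.1818, 0).

Test eqn y'=λy, z=hλ:
  k1=λy_n ⇒ h·k1=z·y_n;  k2=λ(1+11/20z)y_n ⇒ h·k2=z(1+11/20z)y_n
  y_{n+1}/y_n = 1 + 1/6z + 5/6z(1+11/20z) = 1 + z + 11/24z²
  Hence R(z) = 1 + z + 11/24z².

Boundary: |R(x)|=1, x<0.
x=-0.56: |R|=0.5837
R=1: x+11/24x²=0 ⇒ x=−24/11=-2.1818; min R=1−1/(4·11/24)=0.4545>−1
Confirm numerically:
  x=-1.739: |R|=0.64706 <1
  x=-1.586: |R|=0.56689 <1
  x=-0.926: |R|=0.46701 <1
  x=-2.400: |R|=1.24000 >1
  x=-2.237: |R|=1.05658 >1
Interval (-2.1818, 0).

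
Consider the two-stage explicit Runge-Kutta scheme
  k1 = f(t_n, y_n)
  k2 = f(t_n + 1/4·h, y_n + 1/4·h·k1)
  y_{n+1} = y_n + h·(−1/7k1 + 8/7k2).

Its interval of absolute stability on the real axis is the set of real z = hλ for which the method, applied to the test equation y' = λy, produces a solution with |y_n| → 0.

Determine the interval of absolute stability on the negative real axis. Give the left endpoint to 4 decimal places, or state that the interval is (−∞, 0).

With y'=λy (z=hλ):
  k1=λy_n ⇒ h·k1=z·y_n;  k2=λ(1+1/4z)y_n ⇒ h·k2=z(1+1/4z)y_n
  y_{n+1}/y_n = 1 − 1/7z + 8/7z(1+1/4z) = 1 + z + 2/7z²
  Hence R(z) = 1 + z + 2/7z².

Need |R(x)|<1, x<0.
x=-0.52: |R|=0.5573
R=1: x+2/7x²=0 ⇒ x=−7/2=-3.5000; min R=1−1/(4·2/7)=0.1250>−1
Confirm numerically:
  x=-3.318: |R|=0.82746 <1
  x=-2.021: |R|=0.14598 <1
  x=-1.814: |R|=0.12617 <1
  x=-4.047: |R|=1.63249 >1
  x=-3.960: |R|=1.52046 >1
Stable set (-3.5000, 0).

(-3.5000, 0).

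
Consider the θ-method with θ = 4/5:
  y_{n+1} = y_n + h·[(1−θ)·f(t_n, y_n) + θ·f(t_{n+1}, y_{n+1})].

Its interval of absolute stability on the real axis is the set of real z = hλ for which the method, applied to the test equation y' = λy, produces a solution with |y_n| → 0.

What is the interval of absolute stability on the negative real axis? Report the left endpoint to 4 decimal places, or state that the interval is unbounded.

Test eqn y'=λy, z=hλ:
  y_{n+1} = y_n + z·[1/5·y_n + 4/5·y_{n+1}] ⇒ (1 − 4/5z)y_{n+1} = (1 + 1/5z)y_n
  R(z) = (1 + 1/5z)/(1 − 4/5z).

Need |R(x)|<1, x<0.
x=-0.76: |R|=0.5274
x=-2: |R|=0.2308
x=-10: |R|=0.1111
x=-100: |R|=0.2346
θ=4/5≥1/2 ⇒ |1+1/5x|<|1−4/5x| ∀x<0 ⇒ stable on all of ℝ⁻.

unbounded; (−∞, 0).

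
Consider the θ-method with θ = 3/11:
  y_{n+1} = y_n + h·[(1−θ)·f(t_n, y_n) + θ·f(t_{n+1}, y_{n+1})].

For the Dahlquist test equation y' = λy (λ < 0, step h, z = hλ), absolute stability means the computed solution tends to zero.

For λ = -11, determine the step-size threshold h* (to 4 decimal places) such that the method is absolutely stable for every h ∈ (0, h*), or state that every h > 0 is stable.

On y'=λy, z=hλ:
  y_{n+1} = y_n + z·[8/11·y_n + 3/11·y_{n+1}] ⇒ (1 − 3/11z)y_{n+1} = (1 + 8/11z)y_n
  ⇒ R(z) = (1 + 8/11z)/(1 − 3/11z).

Boundary: |R(x)|=1, x<0.
x=-1.37: |R|=0.0026
R=−1: 1+8/11x = −1+3/11x ⇒ -5/11x=2 ⇒ x=2/(-5/11)=-4.4000
Confirm numerically:
  x=-3.322: |R|=0.74292 <1
  x=-3.096: |R|=0.67863 <1
  x=-2.857: |R|=0.60579 <1
  x=-4.983: |R|=1.11234 >1
  x=-4.746: |R|=1.06855 >1
Interval (-4.4000, 0).

(-4.4000,0); λ=-11 ⇒ h* = (22/5)/11 = 0.4000.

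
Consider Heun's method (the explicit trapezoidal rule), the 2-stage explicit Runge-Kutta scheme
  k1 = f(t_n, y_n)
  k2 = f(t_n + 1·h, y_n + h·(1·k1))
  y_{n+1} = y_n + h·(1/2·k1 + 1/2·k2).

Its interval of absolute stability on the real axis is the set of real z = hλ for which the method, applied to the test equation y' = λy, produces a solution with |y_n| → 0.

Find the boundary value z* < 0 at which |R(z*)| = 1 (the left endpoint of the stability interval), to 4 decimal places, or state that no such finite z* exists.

left endpoint -2.0000.

Test eqn y'=λy, z=hλ:
  order 2, 2-stage ⇒ R(z)=1+z+z^2/2
  (e.g. R(-1.71)=0.75205, |R|=0.75205)

Find x<0 with |R(x)|<1.
x=-1.71: |R|=0.7520
|R(-1.48)|=0.6152 |R(-1.36)|=0.5648 |R(-0.82)|=0.5162
Bisect:
  x_lo=-2.6941 |R|=1.9349  x_hi=-0.0998 |R|=0.9052
  mid=-1.39694 |R|=0.57878 →hi
  mid=-2.04550 |R|=1.04654 →lo
  mid=-1.72122 |R|=0.76008 →hi
  mid=-1.88336 |R|=0.89017 →hi
  mid=-1.96443 |R|=0.96507 →hi
  mid=-2.00497 |R|=1.00498 →lo
  mid=-1.98470 |R|=0.98482 →hi
  ...
  [-2.00006,-1.99990] ⇒ x*=-2.0000
Stable set (-2.0000, 0).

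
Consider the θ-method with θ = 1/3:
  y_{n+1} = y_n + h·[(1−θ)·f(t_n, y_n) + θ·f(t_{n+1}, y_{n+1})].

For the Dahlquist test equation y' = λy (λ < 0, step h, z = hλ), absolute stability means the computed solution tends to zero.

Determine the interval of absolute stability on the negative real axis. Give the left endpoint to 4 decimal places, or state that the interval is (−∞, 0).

z∈(-6.0000,0).

Set f=λy, z=hλ:
  y_{n+1} = y_n + z·[2/3·y_n + 1/3·y_{n+1}] ⇒ (1 − 1/3z)y_{n+1} = (1 + 2/3z)y_n
  R(z) = (1 + 2/3z)/(1 − 1/3z).

Find x<0 with |R(x)|<1.
x=-1.46: |R|=0.0179
R=−1: 1+2/3x = −1+1/3x ⇒ -1/3x=2 ⇒ x=2/(-1/3)=-6.0000
Confirm numerically:
  x=-4.704: |R|=0.83178 <1
  x=-3.131: |R|=0.53205 <1
  x=-3.018: |R|=0.50449 <1
  x=-2.829: |R|=0.45600 <1
  x=-6.368: |R|=1.03928 >1
  x=-6.021: |R|=1.00233 >1
So |R|<1 on (-6.0000, 0).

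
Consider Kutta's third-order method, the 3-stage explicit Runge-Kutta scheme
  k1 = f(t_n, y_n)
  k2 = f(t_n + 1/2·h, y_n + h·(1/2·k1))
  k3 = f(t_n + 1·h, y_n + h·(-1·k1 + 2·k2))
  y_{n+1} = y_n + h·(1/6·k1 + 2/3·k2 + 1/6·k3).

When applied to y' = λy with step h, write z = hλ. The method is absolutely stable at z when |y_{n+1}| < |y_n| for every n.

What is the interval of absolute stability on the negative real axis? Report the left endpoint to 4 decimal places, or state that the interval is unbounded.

With y'=λy (z=hλ):
  order 3, 3-stage ⇒ R(z)=1+z+z^2/2+z^3/6
  (e.g. R(-0.76)=0.45564, |R|=0.45564)

Find x<0 with |R(x)|<1.
x=-0.76: |R|=0.4556
|R(-2.59)|=1.1316 |R(-2.54)|=1.0454 |R(-0.63)|=0.5268
Bisect:
  x_lo=-3.3828 |R|=3.1130  x_hi=-0.0525 |R|=0.9489
  mid=-1.71765 |R|=0.08709 →hi
  mid=-2.55024 |R|=1.06273 →lo
  mid=-2.13395 |R|=0.47665 →hi
  mid=-2.34210 |R|=0.74062 →hi
  mid=-2.44617 |R|=0.89384 →hi
  mid=-2.49821 |R|=0.97626 →hi
  mid=-2.52423 |R|=1.01898 →lo
  mid=-2.51122 |R|=0.99749 →hi
  mid=-2.51772 |R|=1.00820 →lo
  ...
  [-2.51284,-2.51264] ⇒ x*=-2.5127
Stable set (-2.5127, 0).

(-2.5127, 0).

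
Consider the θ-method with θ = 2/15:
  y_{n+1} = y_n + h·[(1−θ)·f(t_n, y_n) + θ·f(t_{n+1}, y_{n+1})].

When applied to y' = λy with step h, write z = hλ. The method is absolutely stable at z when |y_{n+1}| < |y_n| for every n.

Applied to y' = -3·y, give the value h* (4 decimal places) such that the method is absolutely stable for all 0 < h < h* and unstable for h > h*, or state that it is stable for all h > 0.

(-2.7273,0); λ=-3 ⇒ h* = (30/11)/3 = 0.9091.

On y'=λy, z=hλ:
  y_{n+1} = y_n + z·[13/15·y_n + 2/15·y_{n+1}] ⇒ (1 − 2/15z)y_{n+1} = (1 + 13/15z)y_n
  Hence R(z) = (1 + 13/15z)/(1 − 2/15z).

Need |R(x)|<1, x<0.
x=-0.69: |R|=0.3681
R=−1: 1+13/15x = −1+2/15x ⇒ -11/15x=2 ⇒ x=2/(-11/15)=-2.7273
Confirm numerically:
  x=-2.420: |R|=0.82964 <1
  x=-2.419: |R|=0.82907 <1
  x=-2.141: |R|=0.66554 <1
  x=-3.065: |R|=1.17582 >1
  x=-3.005: |R|=1.14541 >1
  x=-2.941: |R|=1.11259 >1
So |R|<1 on (-2.7273, 0).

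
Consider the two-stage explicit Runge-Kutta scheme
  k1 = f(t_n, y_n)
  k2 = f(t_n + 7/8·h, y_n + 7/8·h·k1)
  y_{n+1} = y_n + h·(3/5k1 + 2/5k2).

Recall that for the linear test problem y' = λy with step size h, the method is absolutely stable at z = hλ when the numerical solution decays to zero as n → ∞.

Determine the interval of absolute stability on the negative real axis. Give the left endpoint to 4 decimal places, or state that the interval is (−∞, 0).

Test eqn y'=λy, z=hλ:
  k1=λy_n ⇒ h·k1=z·y_n;  k2=λ(1+7/8z)y_n ⇒ h·k2=z(1+7/8z)y_n
  y_{n+1}/y_n = 1 + 3/5z + 2/5z(1+7/8z) = 1 + z + 7/20z²
  R(z) = 1 + z + 7/20z².

Need |R(x)|<1, x<0.
x=-0.97: |R|=0.3593
R=1: x+7/20x²=0 ⇒ x=−20/7=-2.8571; min R=1−1/(4·7/20)=0.2857>−1
Confirm numerically:
  x=-2.212: |R|=0.50053 <1
  x=-1.654: |R|=0.30350 <1
  x=-1.393: |R|=0.28616 <1
  x=-3.413: |R|=1.66400 >1
  x=-3.336: |R|=1.55911 >1
  x=-3.100: |R|=1.26350 >1
Stable set (-2.8571, 0).

(-2.8571, 0).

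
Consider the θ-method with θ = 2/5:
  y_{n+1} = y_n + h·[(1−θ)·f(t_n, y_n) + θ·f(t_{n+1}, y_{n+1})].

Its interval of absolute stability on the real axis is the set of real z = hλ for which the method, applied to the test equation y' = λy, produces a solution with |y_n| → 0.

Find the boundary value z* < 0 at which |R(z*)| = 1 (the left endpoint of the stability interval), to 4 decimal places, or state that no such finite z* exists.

On y'=λy, z=hλ:
  y_{n+1} = y_n + z·[3/5·y_n + 2/5·y_{n+1}] ⇒ (1 − 2/5z)y_{n+1} = (1 + 3/5z)y_n
  Hence R(z) = (1 + 3/5z)/(1 − 2/5z).

Need |R(x)|<1, x<0.
x=-1.33: |R|=0.1319
R=−1: 1+3/5x = −1+2/5x ⇒ -1/5x=2 ⇒ x=2/(-1/5)=-10.0000
Confirm numerically:
  x=-6.028: |R|=0.76712 <1
  x=-5.133: |R|=0.68119 <1
  x=-5.049: |R|=0.67208 <1
  x=-10.343: |R|=1.01335 >1
  x=-10.298: |R|=1.01164 >1
  x=-10.277: |R|=1.01084 >1
Interval (-10.0000, 0).

z* = -10.0000.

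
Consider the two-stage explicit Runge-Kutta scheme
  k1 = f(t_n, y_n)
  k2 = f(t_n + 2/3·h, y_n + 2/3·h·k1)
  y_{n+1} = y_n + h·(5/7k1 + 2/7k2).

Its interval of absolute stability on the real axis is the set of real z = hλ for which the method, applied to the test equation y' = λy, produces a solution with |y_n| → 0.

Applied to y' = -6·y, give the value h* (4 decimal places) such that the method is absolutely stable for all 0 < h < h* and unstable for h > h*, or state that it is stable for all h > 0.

(-5.2500,0); λ=-6 ⇒ h* = (21/4)/6 = 0.8750.

Set f=λy, z=hλ:
  k1=λy_n ⇒ h·k1=z·y_n;  k2=λ(1+2/3z)y_n ⇒ h·k2=z(1+2/3z)y_n
  y_{n+1}/y_n = 1 + 5/7z + 2/7z(1+2/3z) = 1 + z + 4/21z²
  so R(z) = 1 + z + 4/21z².

Solve |R(x)|<1 on ℝ⁻.
x=-0.97: |R|=0.2092
R=1: x+4/21x²=0 ⇒ x=−21/4=-5.2500; min R=1−1/(4·4/21)=-0.3125>−1
Confirm numerically:
  x=-3.837: |R|=0.03270 <1
  x=-3.277: |R|=0.23153 <1
  x=-2.874: |R|=0.30069 <1
  x=-2.116: |R|=0.26315 <1
  x=-5.727: |R|=1.52034 >1
  x=-5.343: |R|=1.09465 >1
Interval (-5.2500, 0).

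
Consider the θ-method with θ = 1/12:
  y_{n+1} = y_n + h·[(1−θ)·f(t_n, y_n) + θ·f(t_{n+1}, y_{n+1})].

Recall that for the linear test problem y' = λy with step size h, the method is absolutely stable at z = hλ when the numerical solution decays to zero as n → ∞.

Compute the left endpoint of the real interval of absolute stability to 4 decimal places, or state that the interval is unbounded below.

left endpoint -2.4000.

On y'=λy, z=hλ:
  y_{n+1} = y_n + z·[11/12·y_n + 1/12·y_{n+1}] ⇒ (1 − 1/12z)y_{n+1} = (1 + 11/12z)y_n
  Hence R(z) = (1 + 11/12z)/(1 − 1/12z).

Boundary: |R(x)|=1, x<0.
x=-1.25: |R|=0.1321
R=−1: 1+11/12x = −1+1/12x ⇒ -5/6x=2 ⇒ x=2/(-5/6)=-2.4000
Confirm numerically:
  x=-2.293: |R|=0.92514 <1
  x=-2.091: |R|=0.78071 <1
  x=-1.572: |R|=0.38992 <1
  x=-1.394: |R|=0.24892 <1
  x=-2.972: |R|=1.38205 >1
  x=-2.573: |R|=1.11871 >1
  x=-2.517: |R|=1.08060 >1
Stable set (-2.4000, 0).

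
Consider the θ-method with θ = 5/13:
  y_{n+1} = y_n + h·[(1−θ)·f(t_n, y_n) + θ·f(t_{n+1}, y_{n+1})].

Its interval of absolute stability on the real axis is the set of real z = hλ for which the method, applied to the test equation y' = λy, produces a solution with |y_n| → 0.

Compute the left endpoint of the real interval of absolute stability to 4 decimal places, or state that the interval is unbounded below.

Set f=λy, z=hλ:
  y_{n+1} = y_n + z·[8/13·y_n + 5/13·y_{n+1}] ⇒ (1 − 5/13z)y_{n+1} = (1 + 8/13z)y_n
  R(z) = (1 + 8/13z)/(1 − 5/13z).

Boundary: |R(x)|=1, x<0.
x=-0.92: |R|=0.3205
R=−1: 1+8/13x = −1+5/13x ⇒ -3/13x=2 ⇒ x=2/(-3/13)=-8.6667
Confirm numerically:
  x=-7.560: |R|=0.93465 <1
  x=-7.541: |R|=0.93340 <1
  x=-7.434: |R|=0.92629 <1
  x=-4.744: |R|=0.67952 <1
  x=-9.242: |R|=1.02915 >1
  x=-9.026: |R|=1.01854 >1
So |R|<1 on (-8.6667, 0).

z* = -8.6667.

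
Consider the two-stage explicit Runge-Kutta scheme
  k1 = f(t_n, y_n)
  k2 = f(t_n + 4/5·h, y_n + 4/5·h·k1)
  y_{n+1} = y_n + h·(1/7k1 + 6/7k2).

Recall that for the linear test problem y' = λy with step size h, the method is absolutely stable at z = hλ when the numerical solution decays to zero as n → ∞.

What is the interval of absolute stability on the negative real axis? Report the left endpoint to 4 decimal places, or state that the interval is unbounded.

Set f=λy, z=hλ:
  k1=λy_n ⇒ h·k1=z·y_n;  k2=λ(1+4/5z)y_n ⇒ h·k2=z(1+4/5z)y_n
  y_{n+1}/y_n = 1 + 1/7z + 6/7z(1+4/5z) = 1 + z + 24/35z²
  Hence R(z) = 1 + z + 24/35z².

Solve |R(x)|<1 on ℝ⁻.
x=-1.18: |R|=0.7748
R=1: x+24/35x²=0 ⇒ x=−35/24=-1.4583; min R=1−1/(4·24/35)=0.6354>−1
Confirm numerically:
  x=-1.076: |R|=0.71790 <1
  x=-0.860: |R|=0.64715 <1
  x=-0.821: |R|=0.64120 <1
  x=-0.632: |R|=0.64189 <1
  x=-1.877: |R|=1.53886 >1
  x=-1.786: |R|=1.40129 >1
So |R|<1 on (-1.4583, 0).

(-1.4583, 0).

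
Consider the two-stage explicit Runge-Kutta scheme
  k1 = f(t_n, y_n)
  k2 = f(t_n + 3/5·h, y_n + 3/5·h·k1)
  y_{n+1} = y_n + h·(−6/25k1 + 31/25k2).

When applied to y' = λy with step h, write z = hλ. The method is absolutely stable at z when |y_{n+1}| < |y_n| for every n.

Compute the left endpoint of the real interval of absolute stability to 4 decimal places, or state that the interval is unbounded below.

z* = -1.3441.

On y'=λy, z=hλ:
  k1=λy_n ⇒ h·k1=z·y_n;  k2=λ(1+3/5z)y_n ⇒ h·k2=z(1+3/5z)y_n
  y_{n+1}/y_n = 1 − 6/25z + 31/25z(1+3/5z) = 1 + z + 93/125z²
  R(z) = 1 + z + 93/125z².

Need |R(x)|<1, x<0.
x=-1.03: |R|=0.7593
R=1: x+93/125x²=0 ⇒ x=−125/93=-1.3441; min R=1−1/(4·93/125)=0.6640>−1
Confirm numerically:
  x=-0.984: |R|=0.73638 <1
  x=-0.721: |R|=0.66576 <1
  x=-0.618: |R|=0.66615 <1
  x=-1.888: |R|=1.76402 >1
  x=-1.808: |R|=1.62403 >1
  x=-1.504: |R|=1.17894 >1
Stable set (-1.3441, 0).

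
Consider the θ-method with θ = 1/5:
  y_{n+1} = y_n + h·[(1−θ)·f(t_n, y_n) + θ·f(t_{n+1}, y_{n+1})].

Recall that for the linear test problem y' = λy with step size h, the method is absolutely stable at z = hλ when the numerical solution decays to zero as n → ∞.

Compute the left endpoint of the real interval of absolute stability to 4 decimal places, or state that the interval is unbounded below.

left endpoint -3.3333.

Test eqn y'=λy, z=hλ:
  y_{n+1} = y_n + z·[4/5·y_n + 1/5·y_{n+1}] ⇒ (1 − 1/5z)y_{n+1} = (1 + 4/5z)y_n
  R(z) = (1 + 4/5z)/(1 − 1/5z).

Find x<0 with |R(x)|<1.
x=-1.29: |R|=0.0254
R=−1: 1+4/5x = −1+1/5x ⇒ -3/5x=2 ⇒ x=2/(-3/5)=-3.3333
Confirm numerically:
  x=-2.522: |R|=0.67642 <1
  x=-2.463: |R|=0.65014 <1
  x=-1.588: |R|=0.20522 <1
  x=-3.561: |R|=1.07978 >1
  x=-3.464: |R|=1.04631 >1
So |R|<1 on (-3.3333, 0).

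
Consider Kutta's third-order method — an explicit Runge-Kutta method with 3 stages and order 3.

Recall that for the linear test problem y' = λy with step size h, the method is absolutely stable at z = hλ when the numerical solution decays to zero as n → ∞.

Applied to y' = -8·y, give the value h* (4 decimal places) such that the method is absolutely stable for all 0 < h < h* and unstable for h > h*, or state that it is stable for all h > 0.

Set f=λy, z=hλ:
  order 3, 3-stage ⇒ R(z)=1+z+z^2/2+z^3/6
  (e.g. R(-1.15)=0.25777, |R|=0.25777)

Need |R(x)|<1, x<0.
x=-1.15: |R|=0.2578
|R(-2.73)|=1.3946 |R(-1.93)|=0.2657 |R(-1.01)|=0.3283
Bisect:
  x_lo=-3.1133 |R|=2.2964  x_hi=-0.3371 |R|=0.7134
  mid=-1.72520 |R|=0.09283 →hi
  mid=-2.41926 |R|=0.85277 →hi
  mid=-2.76629 |R|=1.46822 →lo
  mid=-2.59278 |R|=1.13652 →lo
  mid=-2.50602 |R|=0.98897 →hi
  mid=-2.54940 |R|=1.06129 →lo
  mid=-2.52771 |R|=1.02477 →lo
  mid=-2.51686 |R|=1.00678 →lo
  mid=-2.51144 |R|=0.99786 →hi
  ...
  [-2.51280,-2.51263] ⇒ x*=-2.5127
Stable set (-2.5127, 0).

(-2.5127,0); λ=-8 ⇒ h* = 0.3141.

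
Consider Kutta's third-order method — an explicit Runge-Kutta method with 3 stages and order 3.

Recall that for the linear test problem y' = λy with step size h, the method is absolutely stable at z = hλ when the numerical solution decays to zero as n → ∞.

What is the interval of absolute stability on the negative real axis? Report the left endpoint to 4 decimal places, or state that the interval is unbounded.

(-2.5127, 0).

Test eqn y'=λy, z=hλ:
  order 3, 3-stage ⇒ R(z)=1+z+z^2/2+z^3/6
  (e.g. R(-1.33)=0.16234, |R|=0.16234)

Boundary: |R(x)|=1, x<0.
x=-1.33: |R|=0.1623
|R(-2.47)|=0.9311 |R(-1.84)|=0.1855 |R(-0.97)|=0.3483
Bisect:
  x_lo=-2.8969 |R|=1.7526  x_hi=-0.1700 |R|=0.8437
  mid=-1.53341 |R|=0.04134 →hi
  mid=-2.21513 |R|=0.57327 →hi
  mid=-2.55600 |R|=1.07254 →lo
  mid=-2.38556 |R|=0.80278 →hi
  mid=-2.47078 |R|=0.93232 →hi
  mid=-2.51339 |R|=1.00106 →lo
  mid=-2.49208 |R|=0.96635 →hi
  mid=-2.50274 |R|=0.98362 →hi
  mid=-2.50806 |R|=0.99232 →hi
  mid=-2.51073 |R|=0.99668 →hi
  ...
  [-2.51289,-2.51272] ⇒ x*=-2.5127
Stable set (-2.5127, 0).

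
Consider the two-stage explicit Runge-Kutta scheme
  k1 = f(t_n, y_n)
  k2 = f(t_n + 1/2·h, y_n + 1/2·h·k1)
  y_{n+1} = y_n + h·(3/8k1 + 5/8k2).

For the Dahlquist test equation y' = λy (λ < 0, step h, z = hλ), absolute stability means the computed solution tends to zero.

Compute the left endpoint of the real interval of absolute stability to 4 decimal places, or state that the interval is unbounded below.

left endpoint -3.2000.

Test eqn y'=λy, z=hλ:
  k1=λy_n ⇒ h·k1=z·y_n;  k2=λ(1+1/2z)y_n ⇒ h·k2=z(1+1/2z)y_n
  y_{n+1}/y_n = 1 + 3/8z + 5/8z(1+1/2z) = 1 + z + 5/16z²
  ⇒ R(z) = 1 + z + 5/16z².

Find x<0 with |R(x)|<1.
x=-0.5: |R|=0.5781
R=1: x+5/16x²=0 ⇒ x=−16/5=-3.2000; min R=1−1/(4·5/16)=0.2000>−1
Confirm numerically:
  x=-3.050: |R|=0.85703 <1
  x=-2.315: |R|=0.35976 <1
  x=-1.943: |R|=0.23677 <1
  x=-3.582: |R|=1.42760 >1
  x=-3.545: |R|=1.38220 >1
  x=-3.253: |R|=1.05388 >1
Stable set (-3.2000, 0).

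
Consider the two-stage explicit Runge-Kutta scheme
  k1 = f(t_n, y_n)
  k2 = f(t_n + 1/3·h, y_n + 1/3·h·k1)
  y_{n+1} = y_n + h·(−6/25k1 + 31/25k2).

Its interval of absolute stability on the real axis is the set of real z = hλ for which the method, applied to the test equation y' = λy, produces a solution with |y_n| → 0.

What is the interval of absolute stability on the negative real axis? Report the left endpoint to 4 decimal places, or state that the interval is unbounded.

Set f=λy, z=hλ:
  k1=λy_n ⇒ h·k1=z·y_n;  k2=λ(1+1/3z)y_n ⇒ h·k2=z(1+1/3z)y_n
  y_{n+1}/y_n = 1 − 6/25z + 31/25z(1+1/3z) = 1 + z + 31/75z²
  so R(z) = 1 + z + 31/75z².

Boundary: |R(x)|=1, x<0.
x=-1.25: |R|=0.3958
R=1: x+31/75x²=0 ⇒ x=−75/31=-2.4194; min R=1−1/(4·31/75)=0.3952>−1
Confirm numerically:
  x=-2.137: |R|=0.75060 <1
  x=-1.549: |R|=0.44275 <1
  x=-1.513: |R|=0.43319 <1
  x=-1.045: |R|=0.40637 <1
  x=-3.005: |R|=1.72741 >1
  x=-2.870: |R|=1.53459 >1
Stable set (-2.4194, 0).

z∈(-2.4194,0).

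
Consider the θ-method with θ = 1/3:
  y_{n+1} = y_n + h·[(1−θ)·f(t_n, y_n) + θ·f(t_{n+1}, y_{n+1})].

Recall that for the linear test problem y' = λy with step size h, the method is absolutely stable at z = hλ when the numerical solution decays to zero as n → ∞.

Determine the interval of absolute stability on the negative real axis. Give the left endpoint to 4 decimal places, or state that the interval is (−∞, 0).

On y'=λy, z=hλ:
  y_{n+1} = y_n + z·[2/3·y_n + 1/3·y_{n+1}] ⇒ (1 − 1/3z)y_{n+1} = (1 + 2/3z)y_n
  so R(z) = (1 + 2/3z)/(1 − 1/3z).

Need |R(x)|<1, x<0.
x=-0.93: |R|=0.2901
R=−1: 1+2/3x = −1+1/3x ⇒ -1/3x=2 ⇒ x=2/(-1/3)=-6.0000
Confirm numerically:
  x=-5.383: |R|=0.92640 <1
  x=-4.472: |R|=0.79550 <1
  x=-3.632: |R|=0.64294 <1
  x=-6.454: |R|=1.04802 >1
  x=-6.345: |R|=1.03692 >1
So |R|<1 on (-6.0000, 0).

(-6.0000, 0).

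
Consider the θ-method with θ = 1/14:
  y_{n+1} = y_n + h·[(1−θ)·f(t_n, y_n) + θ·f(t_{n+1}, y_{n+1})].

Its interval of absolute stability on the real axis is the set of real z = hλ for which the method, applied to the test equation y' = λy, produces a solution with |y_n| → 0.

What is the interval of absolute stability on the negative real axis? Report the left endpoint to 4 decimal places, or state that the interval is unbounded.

z∈(-2.3333,0).

With y'=λy (z=hλ):
  y_{n+1} = y_n + z·[13/14·y_n + 1/14·y_{n+1}] ⇒ (1 − 1/14z)y_{n+1} = (1 + 13/14z)y_n
  so R(z) = (1 + 13/14z)/(1 − 1/14z).

Need |R(x)|<1, x<0.
x=-0.66: |R|=0.3697
R=−1: 1+13/14x = −1+1/14x ⇒ -6/7x=2 ⇒ x=2/(-6/7)=-2.3333
Confirm numerically:
  x=-2.032: |R|=0.77445 <1
  x=-1.707: |R|=0.52149 <1
  x=-1.576: |R|=0.41654 <1
  x=-1.050: |R|=0.02326 <1
  x=-2.690: |R|=1.25644 >1
  x=-2.679: |R|=1.24870 >1
Stable set (-2.3333, 0).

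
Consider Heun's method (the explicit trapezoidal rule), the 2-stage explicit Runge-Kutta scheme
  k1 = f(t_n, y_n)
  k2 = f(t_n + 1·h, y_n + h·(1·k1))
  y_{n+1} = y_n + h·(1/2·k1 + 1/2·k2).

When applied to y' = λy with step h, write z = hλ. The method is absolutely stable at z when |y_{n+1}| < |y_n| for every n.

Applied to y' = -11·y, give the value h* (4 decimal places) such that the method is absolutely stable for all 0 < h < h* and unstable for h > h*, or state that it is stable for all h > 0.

(-2.0000,0); λ=-11 ⇒ h* = 0.1818.

With y'=λy (z=hλ):
  order 2, 2-stage ⇒ R(z)=1+z+z^2/2
  (e.g. R(-1.54)=0.64580, |R|=0.64580)

Find x<0 with |R(x)|<1.
x=-1.54: |R|=0.6458
|R(-2.05)|=1.0512 |R(-1.9)|=0.9050 |R(-1.2)|=0.5200
Bisect:
  x_lo=-2.6686 |R|=1.8921  x_hi=-0.3731 |R|=0.6965
  mid=-1.52086 |R|=0.63565 →hi
  mid=-2.09472 |R|=1.09920 →lo
  mid=-1.80779 |R|=0.82626 →hi
  mid=-1.95125 |R|=0.95244 →hi
  mid=-2.02299 |R|=1.02325 →lo
  mid=-1.98712 |R|=0.98720 →hi
  mid=-2.00505 |R|=1.00507 →lo
  mid=-1.99609 |R|=0.99609 →hi
  mid=-2.00057 |R|=1.00057 →lo
  mid=-1.99833 |R|=0.99833 →hi
  ...
  [-2.00001,-1.99987] ⇒ x*=-2.0000
Stable set (-2.0000, 0).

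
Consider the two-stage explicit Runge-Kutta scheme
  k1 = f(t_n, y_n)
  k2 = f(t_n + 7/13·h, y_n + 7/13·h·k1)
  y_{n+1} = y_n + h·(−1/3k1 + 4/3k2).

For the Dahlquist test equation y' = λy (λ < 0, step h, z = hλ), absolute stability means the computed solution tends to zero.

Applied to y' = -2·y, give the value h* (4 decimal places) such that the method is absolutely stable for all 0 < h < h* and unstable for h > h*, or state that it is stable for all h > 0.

Test eqn y'=λy, z=hλ:
  k1=λy_n ⇒ h·k1=z·y_n;  k2=λ(1+7/13z)y_n ⇒ h·k2=z(1+7/13z)y_n
  y_{n+1}/y_n = 1 − 1/3z + 4/3z(1+7/13z) = 1 + z + 28/39z²
  Hence R(z) = 1 + z + 28/39z².

Need |R(x)|<1, x<0.
x=-1.27: |R|=0.8880
R=1: x+28/39x²=0 ⇒ x=−39/28=-1.3929; min R=1−1/(4·28/39)=0.6518>−1
Confirm numerically:
  x=-1.357: |R|=0.96507 <1
  x=-1.178: |R|=0.81829 <1
  x=-0.900: |R|=0.68154 <1
  x=-0.783: |R|=0.65717 <1
  x=-1.677: |R|=1.34211 >1
  x=-1.458: |R|=1.06819 >1
  x=-1.442: |R|=1.05088 >1
So |R|<1 on (-1.3929, 0).

(-1.3929,0); λ=-2 ⇒ h* = (39/28)/2 = 0.6964.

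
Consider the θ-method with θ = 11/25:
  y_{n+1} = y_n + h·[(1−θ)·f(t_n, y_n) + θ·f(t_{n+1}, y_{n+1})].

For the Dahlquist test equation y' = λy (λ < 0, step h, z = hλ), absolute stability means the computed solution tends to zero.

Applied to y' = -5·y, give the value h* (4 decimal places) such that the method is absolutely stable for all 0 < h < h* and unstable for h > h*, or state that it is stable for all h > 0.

(-16.6667,0); λ=-5 ⇒ h* = (50/3)/5 = 3.3333.

Test eqn y'=λy, z=hλ:
  y_{n+1} = y_n + z·[14/25·y_n + 11/25·y_{n+1}] ⇒ (1 − 11/25z)y_{n+1} = (1 + 14/25z)y_n
  ⇒ R(z) = (1 + 14/25z)/(1 − 11/25z).

Find x<0 with |R(x)|<1.
x=-0.84: |R|=0.3867
R=−1: 1+14/25x = −1+11/25x ⇒ -3/25x=2 ⇒ x=2/(-3/25)=-16.6667
Confirm numerically:
  x=-14.325: |R|=0.96152 <1
  x=-10.508: |R|=0.86858 <1
  x=-9.477: |R|=0.83312 <1
  x=-8.099: |R|=0.77471 <1
  x=-16.964: |R|=1.00422 >1
  x=-16.828: |R|=1.00230 >1
  x=-16.761: |R|=1.00135 >1
Interval (-16.6667, 0).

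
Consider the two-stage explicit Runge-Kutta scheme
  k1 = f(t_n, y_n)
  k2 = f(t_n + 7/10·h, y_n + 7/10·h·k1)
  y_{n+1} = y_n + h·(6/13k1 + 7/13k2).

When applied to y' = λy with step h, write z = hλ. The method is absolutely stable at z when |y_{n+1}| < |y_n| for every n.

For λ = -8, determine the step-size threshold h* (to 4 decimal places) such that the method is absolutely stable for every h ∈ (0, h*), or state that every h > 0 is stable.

(-2.6531,0); λ=-8 ⇒ h* = (130/49)/8 = 0.3316.

With y'=λy (z=hλ):
  k1=λy_n ⇒ h·k1=z·y_n;  k2=λ(1+7/10z)y_n ⇒ h·k2=z(1+7/10z)y_n
  y_{n+1}/y_n = 1 + 6/13z + 7/13z(1+7/10z) = 1 + z + 49/130z²
  ⇒ R(z) = 1 + z + 49/130z².

Boundary: |R(x)|=1, x<0.
x=-1.37: |R|=0.3374
R=1: x+49/130x²=0 ⇒ x=−130/49=-2.6531; min R=1−1/(4·49/130)=0.3367>−1
Confirm numerically:
  x=-2.377: |R|=0.75266 <1
  x=-2.373: |R|=0.74950 <1
  x=-1.459: |R|=0.34335 <1
  x=-3.029: |R|=1.42921 >1
  x=-2.964: |R|=1.34738 >1
  x=-2.919: |R|=1.29260 >1
So |R|<1 on (-2.6531, 0).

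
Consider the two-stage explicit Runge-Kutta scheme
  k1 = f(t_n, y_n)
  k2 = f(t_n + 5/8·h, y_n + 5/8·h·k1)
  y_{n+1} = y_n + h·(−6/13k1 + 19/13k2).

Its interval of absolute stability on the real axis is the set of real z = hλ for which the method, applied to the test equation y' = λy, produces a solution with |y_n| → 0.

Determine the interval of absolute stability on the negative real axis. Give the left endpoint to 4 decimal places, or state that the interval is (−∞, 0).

With y'=λy (z=hλ):
  k1=λy_n ⇒ h·k1=z·y_n;  k2=λ(1+5/8z)y_n ⇒ h·k2=z(1+5/8z)y_n
  y_{n+1}/y_n = 1 − 6/13z + 19/13z(1+5/8z) = 1 + z + 95/104z²
  Hence R(z) = 1 + z + 95/104z².

Find x<0 with |R(x)|<1.
x=-0.43: |R|=0.7389
R=1: x+95/104x²=0 ⇒ x=−104/95=-1.0947; min R=1−1/(4·95/104)=0.7263>−1
Confirm numerically:
  x=-0.925: |R|=0.85658 <1
  x=-0.745: |R|=0.76199 <1
  x=-0.524: |R|=0.72681 <1
  x=-0.508: |R|=0.72773 <1
  x=-1.666: |R|=1.86936 >1
  x=-1.291: |R|=1.23145 >1
  x=-1.226: |R|=1.14700 >1
So |R|<1 on (-1.0947, 0).

z∈(-1.0947,0).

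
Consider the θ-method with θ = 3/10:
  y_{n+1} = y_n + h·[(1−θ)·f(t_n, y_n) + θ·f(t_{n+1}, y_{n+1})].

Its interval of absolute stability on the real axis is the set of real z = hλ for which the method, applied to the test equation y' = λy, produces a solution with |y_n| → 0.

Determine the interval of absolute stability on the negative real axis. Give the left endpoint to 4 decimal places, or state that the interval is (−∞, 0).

z∈(-5.0000,0).

With y'=λy (z=hλ):
  y_{n+1} = y_n + z·[7/10·y_n + 3/10·y_{n+1}] ⇒ (1 − 3/10z)y_{n+1} = (1 + 7/10z)y_n
  ⇒ R(z) = (1 + 7/10z)/(1 − 3/10z).

Solve |R(x)|<1 on ℝ⁻.
x=-1.29: |R|=0.0699
R=−1: 1+7/10x = −1+3/10x ⇒ -2/5x=2 ⇒ x=2/(-2/5)=-5.0000
Confirm numerically:
  x=-4.806: |R|=0.96822 <1
  x=-2.620: |R|=0.46697 <1
  x=-2.354: |R|=0.37967 <1
  x=-2.308: |R|=0.36374 <1
  x=-5.272: |R|=1.04214 >1
  x=-5.183: |R|=1.02865 >1
Stable set (-5.0000, 0).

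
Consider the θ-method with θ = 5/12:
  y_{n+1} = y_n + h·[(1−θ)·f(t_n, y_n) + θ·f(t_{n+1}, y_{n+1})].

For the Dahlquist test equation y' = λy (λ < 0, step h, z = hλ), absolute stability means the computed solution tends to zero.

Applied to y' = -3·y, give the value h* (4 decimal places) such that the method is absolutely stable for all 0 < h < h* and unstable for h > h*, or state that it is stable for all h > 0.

(-12.0000,0); λ=-3 ⇒ h* = (12)/3 = 4.0000.

Set f=λy, z=hλ:
  y_{n+1} = y_n + z·[7/12·y_n + 5/12·y_{n+1}] ⇒ (1 − 5/12z)y_{n+1} = (1 + 7/12z)y_n
  R(z) = (1 + 7/12z)/(1 − 5/12z).

Find x<0 with |R(x)|<1.
x=-1.31: |R|=0.1526
R=−1: 1+7/12x = −1+5/12x ⇒ -1/6x=2 ⇒ x=2/(-1/6)=-12.0000
Confirm numerically:
  x=-11.092: |R|=0.97308 <1
  x=-9.110: |R|=0.89957 <1
  x=-9.002: |R|=0.89483 <1
  x=-7.344: |R|=0.80887 <1
  x=-12.463: |R|=1.01246 >1
  x=-12.135: |R|=1.00372 >1
  x=-12.029: |R|=1.00080 >1
Stable set (-12.0000, 0).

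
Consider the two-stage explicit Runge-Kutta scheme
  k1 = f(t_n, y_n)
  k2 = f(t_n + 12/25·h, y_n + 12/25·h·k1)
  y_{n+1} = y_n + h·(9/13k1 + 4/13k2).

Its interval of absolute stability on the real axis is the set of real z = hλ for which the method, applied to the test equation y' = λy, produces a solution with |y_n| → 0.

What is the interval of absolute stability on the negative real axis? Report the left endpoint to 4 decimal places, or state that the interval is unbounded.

On y'=λy, z=hλ:
  k1=λy_n ⇒ h·k1=z·y_n;  k2=λ(1+12/25z)y_n ⇒ h·k2=z(1+12/25z)y_n
  y_{n+1}/y_n = 1 + 9/13z + 4/13z(1+12/25z) = 1 + z + 48/325z²
  Hence R(z) = 1 + z + 48/325z².

Solve |R(x)|<1 on ℝ⁻.
x=-1.35: |R|=0.0808
R=1: x+48/325x²=0 ⇒ x=−325/48=-6.7708; min R=1−1/(4·48/325)=-0.6927>−1
Confirm numerically:
  x=-5.635: |R|=0.05471 <1
  x=-4.343: |R|=0.55728 <1
  x=-3.063: |R|=0.67736 <1
  x=-6.856: |R|=1.08624 >1
  x=-6.851: |R|=1.08112 >1
  x=-6.817: |R|=1.04648 >1
So |R|<1 on (-6.7708, 0).

z∈(-6.7708,0).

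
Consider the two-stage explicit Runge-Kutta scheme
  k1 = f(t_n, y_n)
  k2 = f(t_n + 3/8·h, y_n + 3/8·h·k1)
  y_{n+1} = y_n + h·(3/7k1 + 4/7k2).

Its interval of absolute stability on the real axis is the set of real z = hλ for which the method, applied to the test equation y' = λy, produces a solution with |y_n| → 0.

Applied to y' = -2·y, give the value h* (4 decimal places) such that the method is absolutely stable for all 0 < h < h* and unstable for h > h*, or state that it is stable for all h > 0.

(-4.6667,0); λ=-2 ⇒ h* = (14/3)/2 = 2.3333.

Test eqn y'=λy, z=hλ:
  k1=λy_n ⇒ h·k1=z·y_n;  k2=λ(1+3/8z)y_n ⇒ h·k2=z(1+3/8z)y_n
  y_{n+1}/y_n = 1 + 3/7z + 4/7z(1+3/8z) = 1 + z + 3/14z²
  so R(z) = 1 + z + 3/14z².

Find x<0 with |R(x)|<1.
x=-1.22: |R|=0.0989
R=1: x+3/14x²=0 ⇒ x=−14/3=-4.6667; min R=1−1/(4·3/14)=-0.1667>−1
Confirm numerically:
  x=-4.416: |R|=0.76280 <1
  x=-4.270: |R|=0.63705 <1
  x=-2.737: |R|=0.13175 <1
  x=-2.150: |R|=0.15946 <1
  x=-4.948: |R|=1.29829 >1
  x=-4.788: |R|=1.12449 >1
  x=-4.705: |R|=1.03865 >1
So |R|<1 on (-4.6667, 0).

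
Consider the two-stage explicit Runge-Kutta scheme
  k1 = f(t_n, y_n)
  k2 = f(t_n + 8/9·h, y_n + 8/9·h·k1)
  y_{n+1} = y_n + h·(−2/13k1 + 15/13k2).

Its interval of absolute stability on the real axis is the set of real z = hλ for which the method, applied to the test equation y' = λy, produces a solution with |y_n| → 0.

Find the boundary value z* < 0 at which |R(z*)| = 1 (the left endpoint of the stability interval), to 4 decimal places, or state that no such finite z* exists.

With y'=λy (z=hλ):
  k1=λy_n ⇒ h·k1=z·y_n;  k2=λ(1+8/9z)y_n ⇒ h·k2=z(1+8/9z)y_n
  y_{n+1}/y_n = 1 − 2/13z + 15/13z(1+8/9z) = 1 + z + 40/39z²
  R(z) = 1 + z + 40/39z².

Find x<0 with |R(x)|<1.
x=-1.69: |R|=2.2393
R=1: x+40/39x²=0 ⇒ x=−39/40=-0.9750; min R=1−1/(4·40/39)=0.7562>−1
Confirm numerically:
  x=-0.796: |R|=0.85386 <1
  x=-0.643: |R|=0.78105 <1
  x=-0.496: |R|=0.75632 <1
  x=-0.494: |R|=0.75629 <1
  x=-1.518: |R|=1.84541 >1
  x=-1.435: |R|=1.67703 >1
  x=-1.035: |R|=1.06369 >1
So |R|<1 on (-0.9750, 0).

left endpoint -0.9750.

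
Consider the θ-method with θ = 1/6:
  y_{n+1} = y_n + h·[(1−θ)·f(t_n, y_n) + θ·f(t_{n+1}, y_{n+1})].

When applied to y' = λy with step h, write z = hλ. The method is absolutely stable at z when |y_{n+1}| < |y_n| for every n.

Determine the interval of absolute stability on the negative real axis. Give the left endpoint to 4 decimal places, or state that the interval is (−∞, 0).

Set f=λy, z=hλ:
  y_{n+1} = y_n + z·[5/6·y_n + 1/6·y_{n+1}] ⇒ (1 − 1/6z)y_{n+1} = (1 + 5/6z)y_n
  ⇒ R(z) = (1 + 5/6z)/(1 − 1/6z).

Find x<0 with |R(x)|<1.
x=-0.37: |R|=0.6515
R=−1: 1+5/6x = −1+1/6x ⇒ -2/3x=2 ⇒ x=2/(-2/3)=-3.0000
Confirm numerically:
  x=-2.252: |R|=0.63742 <1
  x=-1.359: |R|=0.10803 <1
  x=-1.206: |R|=0.00416 <1
  x=-3.551: |R|=1.23076 >1
  x=-3.472: |R|=1.19932 >1
So |R|<1 on (-3.0000, 0).

(-3.0000, 0).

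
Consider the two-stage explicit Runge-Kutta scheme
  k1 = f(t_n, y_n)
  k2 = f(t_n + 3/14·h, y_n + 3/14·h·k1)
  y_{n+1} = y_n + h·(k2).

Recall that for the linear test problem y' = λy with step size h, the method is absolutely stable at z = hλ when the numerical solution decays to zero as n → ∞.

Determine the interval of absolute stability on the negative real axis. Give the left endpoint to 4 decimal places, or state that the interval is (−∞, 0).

(-4.6667, 0).

Set f=λy, z=hλ:
  k1=λy_n ⇒ h·k1=z·y_n;  k2=λ(1+3/14z)y_n ⇒ h·k2=z(1+3/14z)y_n
  y_{n+1}/y_n = 1 + z(1+3/14z) = 1 + z + 3/14z²
  ⇒ R(z) = 1 + z + 3/14z².

Find x<0 with |R(x)|<1.
x=-1.14: |R|=0.1385
R=1: x+3/14x²=0 ⇒ x=−14/3=-4.6667; min R=1−1/(4·3/14)=-0.1667>−1
Confirm numerically:
  x=-3.970: |R|=0.40734 <1
  x=-2.922: |R|=0.09241 <1
  x=-2.872: |R|=0.10449 <1
  x=-5.160: |R|=1.54549 >1
  x=-5.157: |R|=1.54185 >1
Stable set (-4.6667, 0).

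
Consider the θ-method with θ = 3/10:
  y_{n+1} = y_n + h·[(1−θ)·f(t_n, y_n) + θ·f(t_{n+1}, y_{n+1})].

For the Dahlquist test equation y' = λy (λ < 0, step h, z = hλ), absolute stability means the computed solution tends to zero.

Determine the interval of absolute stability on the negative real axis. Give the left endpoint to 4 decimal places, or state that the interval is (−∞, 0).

(-5.0000, 0).

Set f=λy, z=hλ:
  y_{n+1} = y_n + z·[7/10·y_n + 3/10·y_{n+1}] ⇒ (1 − 3/10z)y_{n+1} = (1 + 7/10z)y_n
  ⇒ R(z) = (1 + 7/10z)/(1 − 3/10z).

Solve |R(x)|<1 on ℝ⁻.
x=-1.08: |R|=0.1843
R=−1: 1+7/10x = −1+3/10x ⇒ -2/5x=2 ⇒ x=2/(-2/5)=-5.0000
Confirm numerically:
  x=-4.488: |R|=0.91272 <1
  x=-4.411: |R|=0.89859 <1
  x=-4.093: |R|=0.83716 <1
  x=-5.328: |R|=1.05049 >1
  x=-5.163: |R|=1.02558 >1
  x=-5.153: |R|=1.02404 >1
Stable set (-5.0000, 0).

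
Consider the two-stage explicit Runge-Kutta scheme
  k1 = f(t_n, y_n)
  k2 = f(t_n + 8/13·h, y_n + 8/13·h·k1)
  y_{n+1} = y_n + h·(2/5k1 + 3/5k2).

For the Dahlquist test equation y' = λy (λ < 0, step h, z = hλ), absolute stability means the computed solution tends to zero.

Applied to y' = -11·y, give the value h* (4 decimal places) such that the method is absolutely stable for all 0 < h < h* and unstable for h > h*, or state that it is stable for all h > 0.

(-2.7083,0); λ=-11 ⇒ h* = (65/24)/11 = 0.2462.

Set f=λy, z=hλ:
  k1=λy_n ⇒ h·k1=z·y_n;  k2=λ(1+8/13z)y_n ⇒ h·k2=z(1+8/13z)y_n
  y_{n+1}/y_n = 1 + 2/5z + 3/5z(1+8/13z) = 1 + z + 24/65z²
  ⇒ R(z) = 1 + z + 24/65z².

Solve |R(x)|<1 on ℝ⁻.
x=-0.47: |R|=0.6116
R=1: x+24/65x²=0 ⇒ x=−65/24=-2.7083; min R=1−1/(4·24/65)=0.3229>−1
Confirm numerically:
  x=-2.320: |R|=0.66735 <1
  x=-1.972: |R|=0.46386 <1
  x=-1.786: |R|=0.39177 <1
  x=-1.542: |R|=0.33594 <1
  x=-3.102: |R|=1.45089 >1
  x=-2.867: |R|=1.16796 >1
Interval (-2.7083, 0).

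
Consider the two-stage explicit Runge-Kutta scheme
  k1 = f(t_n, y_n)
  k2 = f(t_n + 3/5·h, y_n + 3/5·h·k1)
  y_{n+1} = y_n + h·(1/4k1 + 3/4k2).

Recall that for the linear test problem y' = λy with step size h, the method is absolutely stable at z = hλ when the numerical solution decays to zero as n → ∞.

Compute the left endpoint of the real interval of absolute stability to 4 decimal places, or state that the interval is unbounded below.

Test eqn y'=λy, z=hλ:
  k1=λy_n ⇒ h·k1=z·y_n;  k2=λ(1+3/5z)y_n ⇒ h·k2=z(1+3/5z)y_n
  y_{n+1}/y_n = 1 + 1/4z + 3/4z(1+3/5z) = 1 + z + 9/20z²
  Hence R(z) = 1 + z + 9/20z².

Solve |R(x)|<1 on ℝ⁻.
x=-1.03: |R|=0.4474
R=1: x+9/20x²=0 ⇒ x=−20/9=-2.2222; min R=1−1/(4·9/20)=0.4444>−1
Confirm numerically:
  x=-1.286: |R|=0.45821 <1
  x=-1.094: |R|=0.44458 <1
  x=-0.998: |R|=0.45020 <1
  x=-0.965: |R|=0.45405 <1
  x=-2.560: |R|=1.38912 >1
  x=-2.260: |R|=1.03842 >1
Stable set (-2.2222, 0).

left endpoint -2.2222.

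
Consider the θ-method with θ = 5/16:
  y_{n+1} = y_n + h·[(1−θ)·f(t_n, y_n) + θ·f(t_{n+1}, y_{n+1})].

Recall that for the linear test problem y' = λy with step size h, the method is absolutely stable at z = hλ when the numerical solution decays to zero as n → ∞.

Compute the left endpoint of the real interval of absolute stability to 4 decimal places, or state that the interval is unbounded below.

Test eqn y'=λy, z=hλ:
  y_{n+1} = y_n + z·[11/16·y_n + 5/16·y_{n+1}] ⇒ (1 − 5/16z)y_{n+1} = (1 + 11/16z)y_n
  R(z) = (1 + 11/16z)/(1 − 5/16z).

Boundary: |R(x)|=1, x<0.
x=-1.05: |R|=0.2094
R=−1: 1+11/16x = −1+5/16x ⇒ -3/8x=2 ⇒ x=2/(-3/8)=-5.3333
Confirm numerically:
  x=-4.950: |R|=0.94356 <1
  x=-3.668: |R|=0.70903 <1
  x=-2.911: |R|=0.52433 <1
  x=-5.853: |R|=1.06888 >1
  x=-5.452: |R|=1.01646 >1
  x=-5.386: |R|=1.00736 >1
Stable set (-5.3333, 0).

z* = -5.3333.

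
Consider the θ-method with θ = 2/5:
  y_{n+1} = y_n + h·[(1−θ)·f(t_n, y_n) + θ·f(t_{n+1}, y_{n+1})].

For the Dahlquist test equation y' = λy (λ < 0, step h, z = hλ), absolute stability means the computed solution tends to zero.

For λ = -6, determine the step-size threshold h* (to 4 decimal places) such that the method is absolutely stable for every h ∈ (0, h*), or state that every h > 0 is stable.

On y'=λy, z=hλ:
  y_{n+1} = y_n + z·[3/5·y_n + 2/5·y_{n+1}] ⇒ (1 − 2/5z)y_{n+1} = (1 + 3/5z)y_n
  Hence R(z) = (1 + 3/5z)/(1 − 2/5z).

Boundary: |R(x)|=1, x<0.
x=-0.92: |R|=0.3275
R=−1: 1+3/5x = −1+2/5x ⇒ -1/5x=2 ⇒ x=2/(-1/5)=-10.0000
Confirm numerically:
  x=-8.144: |R|=0.91281 <1
  x=-8.032: |R|=0.90657 <1
  x=-5.963: |R|=0.76149 <1
  x=-10.467: |R|=1.01801 >1
  x=-10.319: |R|=1.01244 >1
So |R|<1 on (-10.0000, 0).

(-10.0000,0); λ=-6 ⇒ h* = (10)/6 = 1.6667.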